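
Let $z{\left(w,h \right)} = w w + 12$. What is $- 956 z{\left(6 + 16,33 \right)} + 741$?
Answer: $-473435$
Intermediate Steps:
$z{\left(w,h \right)} = 12 + w^{2}$ ($z{\left(w,h \right)} = w^{2} + 12 = 12 + w^{2}$)
$- 956 z{\left(6 + 16,33 \right)} + 741 = - 956 \left(12 + \left(6 + 16\right)^{2}\right) + 741 = - 956 \left(12 + 22^{2}\right) + 741 = - 956 \left(12 + 484\right) + 741 = \left(-956\right) 496 + 741 = -474176 + 741 = -473435$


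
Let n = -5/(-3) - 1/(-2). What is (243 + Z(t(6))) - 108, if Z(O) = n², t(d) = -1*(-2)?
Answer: 5029/36 ≈ 139.69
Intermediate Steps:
n = 13/6 (n = -5*(-⅓) - 1*(-½) = 5/3 + ½ = 13/6 ≈ 2.1667)
t(d) = 2
Z(O) = 169/36 (Z(O) = (13/6)² = 169/36)
(243 + Z(t(6))) - 108 = (243 + 169/36) - 108 = 8917/36 - 108 = 5029/36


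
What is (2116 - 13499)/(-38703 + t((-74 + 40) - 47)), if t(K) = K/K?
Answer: 11383/38702 ≈ 0.29412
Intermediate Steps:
t(K) = 1
(2116 - 13499)/(-38703 + t((-74 + 40) - 47)) = (2116 - 13499)/(-38703 + 1) = -11383/(-38702) = -11383*(-1/38702) = 11383/38702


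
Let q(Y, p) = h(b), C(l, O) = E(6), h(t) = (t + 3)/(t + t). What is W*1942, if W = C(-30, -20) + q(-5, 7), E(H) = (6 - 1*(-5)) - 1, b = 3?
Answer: 21362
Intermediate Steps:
E(H) = 10 (E(H) = (6 + 5) - 1 = 11 - 1 = 10)
h(t) = (3 + t)/(2*t) (h(t) = (3 + t)/((2*t)) = (3 + t)*(1/(2*t)) = (3 + t)/(2*t))
C(l, O) = 10
q(Y, p) = 1 (q(Y, p) = (1/2)*(3 + 3)/3 = (1/2)*(1/3)*6 = 1)
W = 11 (W = 10 + 1 = 11)
W*1942 = 11*1942 = 21362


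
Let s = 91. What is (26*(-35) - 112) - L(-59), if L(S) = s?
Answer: -1113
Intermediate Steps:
L(S) = 91
(26*(-35) - 112) - L(-59) = (26*(-35) - 112) - 1*91 = (-910 - 112) - 91 = -1022 - 91 = -1113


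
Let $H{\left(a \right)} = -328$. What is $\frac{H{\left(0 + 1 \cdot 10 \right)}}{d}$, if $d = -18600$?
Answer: $\frac{41}{2325} \approx 0.017634$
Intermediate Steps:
$\frac{H{\left(0 + 1 \cdot 10 \right)}}{d} = - \frac{328}{-18600} = \left(-328\right) \left(- \frac{1}{18600}\right) = \frac{41}{2325}$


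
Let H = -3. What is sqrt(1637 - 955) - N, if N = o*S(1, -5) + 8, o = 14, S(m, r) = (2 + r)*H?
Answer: -134 + sqrt(682) ≈ -107.88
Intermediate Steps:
S(m, r) = -6 - 3*r (S(m, r) = (2 + r)*(-3) = -6 - 3*r)
N = 134 (N = 14*(-6 - 3*(-5)) + 8 = 14*(-6 + 15) + 8 = 14*9 + 8 = 126 + 8 = 134)
sqrt(1637 - 955) - N = sqrt(1637 - 955) - 1*134 = sqrt(682) - 134 = -134 + sqrt(682)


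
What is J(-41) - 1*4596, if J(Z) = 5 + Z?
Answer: -4632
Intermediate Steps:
J(-41) - 1*4596 = (5 - 41) - 1*4596 = -36 - 4596 = -4632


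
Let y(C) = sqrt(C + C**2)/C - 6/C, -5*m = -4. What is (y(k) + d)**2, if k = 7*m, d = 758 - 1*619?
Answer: (1931 + sqrt(231))**2/196 ≈ 19325.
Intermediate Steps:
m = 4/5 (m = -1/5*(-4) = 4/5 ≈ 0.80000)
d = 139 (d = 758 - 619 = 139)
k = 28/5 (k = 7*(4/5) = 28/5 ≈ 5.6000)
y(C) = -6/C + sqrt(C + C**2)/C (y(C) = sqrt(C + C**2)/C - 6/C = -6/C + sqrt(C + C**2)/C)
(y(k) + d)**2 = ((-6 + sqrt(28*(1 + 28/5)/5))/(28/5) + 139)**2 = (5*(-6 + sqrt((28/5)*(33/5)))/28 + 139)**2 = (5*(-6 + sqrt(924/25))/28 + 139)**2 = (5*(-6 + 2*sqrt(231)/5)/28 + 139)**2 = ((-15/14 + sqrt(231)/14) + 139)**2 = (1931/14 + sqrt(231)/14)**2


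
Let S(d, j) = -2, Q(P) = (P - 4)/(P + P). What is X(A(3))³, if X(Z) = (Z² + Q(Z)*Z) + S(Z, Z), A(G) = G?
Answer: 2197/8 ≈ 274.63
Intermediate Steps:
Q(P) = (-4 + P)/(2*P) (Q(P) = (-4 + P)/((2*P)) = (-4 + P)*(1/(2*P)) = (-4 + P)/(2*P))
X(Z) = -4 + Z² + Z/2 (X(Z) = (Z² + ((-4 + Z)/(2*Z))*Z) - 2 = (Z² + (-2 + Z/2)) - 2 = (-2 + Z² + Z/2) - 2 = -4 + Z² + Z/2)
X(A(3))³ = (-4 + 3² + (½)*3)³ = (-4 + 9 + 3/2)³ = (13/2)³ = 2197/8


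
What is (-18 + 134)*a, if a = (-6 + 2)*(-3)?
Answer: 1392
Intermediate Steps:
a = 12 (a = -4*(-3) = 12)
(-18 + 134)*a = (-18 + 134)*12 = 116*12 = 1392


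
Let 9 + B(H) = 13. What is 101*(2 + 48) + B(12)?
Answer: 5054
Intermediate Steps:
B(H) = 4 (B(H) = -9 + 13 = 4)
101*(2 + 48) + B(12) = 101*(2 + 48) + 4 = 101*50 + 4 = 5050 + 4 = 5054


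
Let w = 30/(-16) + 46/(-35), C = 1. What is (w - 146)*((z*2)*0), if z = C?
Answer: 0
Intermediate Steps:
z = 1
w = -893/280 (w = 30*(-1/16) + 46*(-1/35) = -15/8 - 46/35 = -893/280 ≈ -3.1893)
(w - 146)*((z*2)*0) = (-893/280 - 146)*((1*2)*0) = -41773*0/140 = -41773/280*0 = 0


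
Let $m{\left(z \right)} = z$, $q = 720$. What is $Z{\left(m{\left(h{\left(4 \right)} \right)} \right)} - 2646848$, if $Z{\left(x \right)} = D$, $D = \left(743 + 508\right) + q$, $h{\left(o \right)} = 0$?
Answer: $-2644877$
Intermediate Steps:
$D = 1971$ ($D = \left(743 + 508\right) + 720 = 1251 + 720 = 1971$)
$Z{\left(x \right)} = 1971$
$Z{\left(m{\left(h{\left(4 \right)} \right)} \right)} - 2646848 = 1971 - 2646848 = -2644877$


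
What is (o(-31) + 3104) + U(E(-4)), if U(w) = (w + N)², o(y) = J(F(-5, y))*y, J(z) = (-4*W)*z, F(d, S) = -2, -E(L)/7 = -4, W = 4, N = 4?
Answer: 3136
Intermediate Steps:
E(L) = 28 (E(L) = -7*(-4) = 28)
J(z) = -16*z (J(z) = (-4*4)*z = -16*z)
o(y) = 32*y (o(y) = (-16*(-2))*y = 32*y)
U(w) = (4 + w)² (U(w) = (w + 4)² = (4 + w)²)
(o(-31) + 3104) + U(E(-4)) = (32*(-31) + 3104) + (4 + 28)² = (-992 + 3104) + 32² = 2112 + 1024 = 3136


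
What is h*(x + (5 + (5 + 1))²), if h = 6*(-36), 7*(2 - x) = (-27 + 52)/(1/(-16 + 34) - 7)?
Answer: -933768/35 ≈ -26679.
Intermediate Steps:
x = 88/35 (x = 2 - (-27 + 52)/(7*(1/(-16 + 34) - 7)) = 2 - 25/(7*(1/18 - 7)) = 2 - 25/(7*(-125/18)) = 2 - 25*(-18)/(7*125) = 2 - ⅐*(-18/5) = 2 + 18/35 = 88/35 ≈ 2.5143)
h = -216
h*(x + (5 + (5 + 1))²) = -216*(88/35 + (5 + (5 + 1))²) = -216*(88/35 + (5 + 6)²) = -216*(88/35 + 11²) = -216*(88/35 + 121) = -216*4323/35 = -933768/35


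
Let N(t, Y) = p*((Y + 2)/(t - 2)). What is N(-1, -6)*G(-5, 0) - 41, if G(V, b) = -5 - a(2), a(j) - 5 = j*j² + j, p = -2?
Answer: 37/3 ≈ 12.333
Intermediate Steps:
a(j) = 5 + j + j³ (a(j) = 5 + (j*j² + j) = 5 + (j³ + j) = 5 + (j + j³) = 5 + j + j³)
G(V, b) = -20 (G(V, b) = -5 - (5 + 2 + 2³) = -5 - (5 + 2 + 8) = -5 - 1*15 = -5 - 15 = -20)
N(t, Y) = -2*(2 + Y)/(-2 + t) (N(t, Y) = -2*(Y + 2)/(t - 2) = -2*(2 + Y)/(-2 + t))
N(-1, -6)*G(-5, 0) - 41 = (2*(-2 - 1*(-6))/(-2 - 1))*(-20) - 41 = (2*(-2 + 6)/(-3))*(-20) - 41 = (2*(-⅓)*4)*(-20) - 41 = -8/3*(-20) - 41 = 160/3 - 41 = 37/3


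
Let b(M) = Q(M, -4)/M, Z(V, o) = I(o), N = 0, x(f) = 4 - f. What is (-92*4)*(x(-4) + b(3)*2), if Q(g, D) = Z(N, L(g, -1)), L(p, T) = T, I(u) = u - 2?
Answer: -2208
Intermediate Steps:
I(u) = -2 + u
Z(V, o) = -2 + o
Q(g, D) = -3 (Q(g, D) = -2 - 1 = -3)
b(M) = -3/M
(-92*4)*(x(-4) + b(3)*2) = (-92*4)*((4 - 1*(-4)) - 3/3*2) = -368*((4 + 4) - 3*⅓*2) = -368*(8 - 1*2) = -368*(8 - 2) = -368*6 = -2208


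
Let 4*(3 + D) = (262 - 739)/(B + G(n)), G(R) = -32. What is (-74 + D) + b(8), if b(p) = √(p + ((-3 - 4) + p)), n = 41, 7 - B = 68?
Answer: -9017/124 ≈ -72.718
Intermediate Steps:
B = -61 (B = 7 - 1*68 = 7 - 68 = -61)
b(p) = √(-7 + 2*p) (b(p) = √(p + (-7 + p)) = √(-7 + 2*p))
D = -213/124 (D = -3 + ((262 - 739)/(-61 - 32))/4 = -3 + (-477/(-93))/4 = -3 + (-477*(-1/93))/4 = -3 + (¼)*(159/31) = -3 + 159/124 = -213/124 ≈ -1.7177)
(-74 + D) + b(8) = (-74 - 213/124) + √(-7 + 2*8) = -9389/124 + √(-7 + 16) = -9389/124 + √9 = -9389/124 + 3 = -9017/124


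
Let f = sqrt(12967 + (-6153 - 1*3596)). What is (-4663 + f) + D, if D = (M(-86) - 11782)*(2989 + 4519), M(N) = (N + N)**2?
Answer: 133652753 + sqrt(3218) ≈ 1.3365e+8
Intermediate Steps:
f = sqrt(3218) (f = sqrt(12967 + (-6153 - 3596)) = sqrt(12967 - 9749) = sqrt(3218) ≈ 56.727)
M(N) = 4*N**2 (M(N) = (2*N)**2 = 4*N**2)
D = 133657416 (D = (4*(-86)**2 - 11782)*(2989 + 4519) = (4*7396 - 11782)*7508 = (29584 - 11782)*7508 = 17802*7508 = 133657416)
(-4663 + f) + D = (-4663 + sqrt(3218)) + 133657416 = 133652753 + sqrt(3218)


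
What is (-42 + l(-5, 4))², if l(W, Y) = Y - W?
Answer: 1089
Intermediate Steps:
(-42 + l(-5, 4))² = (-42 + (4 - 1*(-5)))² = (-42 + (4 + 5))² = (-42 + 9)² = (-33)² = 1089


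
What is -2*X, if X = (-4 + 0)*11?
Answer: 88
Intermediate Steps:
X = -44 (X = -4*11 = -44)
-2*X = -2*(-44) = 88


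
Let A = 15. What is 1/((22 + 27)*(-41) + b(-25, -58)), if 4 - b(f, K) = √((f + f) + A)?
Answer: I/(√35 - 2005*I) ≈ -0.00049875 + 1.4716e-6*I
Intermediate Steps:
b(f, K) = 4 - √(15 + 2*f) (b(f, K) = 4 - √((f + f) + 15) = 4 - √(2*f + 15) = 4 - √(15 + 2*f))
1/((22 + 27)*(-41) + b(-25, -58)) = 1/((22 + 27)*(-41) + (4 - √(15 + 2*(-25)))) = 1/(49*(-41) + (4 - √(15 - 50))) = 1/(-2009 + (4 - √(-35))) = 1/(-2009 + (4 - I*√35)) = 1/(-2005 - I*√35)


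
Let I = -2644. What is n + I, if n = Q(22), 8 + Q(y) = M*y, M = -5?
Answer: -2762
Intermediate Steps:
Q(y) = -8 - 5*y
n = -118 (n = -8 - 5*22 = -8 - 110 = -118)
n + I = -118 - 2644 = -2762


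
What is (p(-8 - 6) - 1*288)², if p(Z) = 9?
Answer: 77841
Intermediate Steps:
(p(-8 - 6) - 1*288)² = (9 - 1*288)² = (9 - 288)² = (-279)² = 77841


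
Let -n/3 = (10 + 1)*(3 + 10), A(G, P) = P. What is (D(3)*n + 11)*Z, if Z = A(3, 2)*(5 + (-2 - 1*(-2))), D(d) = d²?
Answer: -38500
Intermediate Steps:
Z = 10 (Z = 2*(5 + (-2 - 1*(-2))) = 2*(5 + (-2 + 2)) = 2*(5 + 0) = 2*5 = 10)
n = -429 (n = -3*(10 + 1)*(3 + 10) = -33*13 = -3*143 = -429)
(D(3)*n + 11)*Z = (3²*(-429) + 11)*10 = (9*(-429) + 11)*10 = (-3861 + 11)*10 = -3850*10 = -38500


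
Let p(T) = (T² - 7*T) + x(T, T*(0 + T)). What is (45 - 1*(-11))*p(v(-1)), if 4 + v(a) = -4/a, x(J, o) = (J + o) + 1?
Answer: 56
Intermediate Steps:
x(J, o) = 1 + J + o
v(a) = -4 - 4/a
p(T) = 1 - 6*T + 2*T² (p(T) = (T² - 7*T) + (1 + T + T*(0 + T)) = (T² - 7*T) + (1 + T + T*T) = (T² - 7*T) + (1 + T + T²) = 1 - 6*T + 2*T²)
(45 - 1*(-11))*p(v(-1)) = (45 - 1*(-11))*(1 - 6*(-4 - 4/(-1)) + 2*(-4 - 4/(-1))²) = (45 + 11)*(1 - 6*(-4 - 4*(-1)) + 2*(-4 - 4*(-1))²) = 56*(1 - 6*(-4 + 4) + 2*(-4 + 4)²) = 56*(1 - 6*0 + 2*0²) = 56*(1 + 0 + 2*0) = 56*(1 + 0 + 0) = 56*1 = 56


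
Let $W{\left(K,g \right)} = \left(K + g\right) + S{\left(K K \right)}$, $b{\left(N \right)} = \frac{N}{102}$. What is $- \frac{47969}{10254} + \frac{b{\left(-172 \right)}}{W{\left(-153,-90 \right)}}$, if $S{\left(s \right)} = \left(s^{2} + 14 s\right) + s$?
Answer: $- \frac{10398839125739}{2222887621698} \approx -4.6781$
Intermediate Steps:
$b{\left(N \right)} = \frac{N}{102}$ ($b{\left(N \right)} = N \frac{1}{102} = \frac{N}{102}$)
$S{\left(s \right)} = s^{2} + 15 s$
$W{\left(K,g \right)} = K + g + K^{2} \left(15 + K^{2}\right)$ ($W{\left(K,g \right)} = \left(K + g\right) + K K \left(15 + K K\right) = \left(K + g\right) + K^{2} \left(15 + K^{2}\right) = K + g + K^{2} \left(15 + K^{2}\right)$)
$- \frac{47969}{10254} + \frac{b{\left(-172 \right)}}{W{\left(-153,-90 \right)}} = - \frac{47969}{10254} + \frac{\frac{1}{102} \left(-172\right)}{-153 - 90 + \left(-153\right)^{2} \left(15 + \left(-153\right)^{2}\right)} = \left(-47969\right) \frac{1}{10254} - \frac{86}{51 \left(-153 - 90 + 23409 \left(15 + 23409\right)\right)} = - \frac{47969}{10254} - \frac{86}{51 \left(-153 - 90 + 23409 \cdot 23424\right)} = - \frac{47969}{10254} - \frac{86}{51 \left(-153 - 90 + 548332416\right)} = - \frac{47969}{10254} - \frac{86}{51 \cdot 548332173} = - \frac{47969}{10254} - \frac{2}{650347461} = - \frac{10398839125739}{2222887621698}$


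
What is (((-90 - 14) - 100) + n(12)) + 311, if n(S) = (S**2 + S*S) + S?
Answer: 407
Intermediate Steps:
n(S) = S + 2*S**2 (n(S) = (S**2 + S**2) + S = 2*S**2 + S = S + 2*S**2)
(((-90 - 14) - 100) + n(12)) + 311 = (((-90 - 14) - 100) + 12*(1 + 2*12)) + 311 = ((-104 - 100) + 12*(1 + 24)) + 311 = (-204 + 12*25) + 311 = (-204 + 300) + 311 = 96 + 311 = 407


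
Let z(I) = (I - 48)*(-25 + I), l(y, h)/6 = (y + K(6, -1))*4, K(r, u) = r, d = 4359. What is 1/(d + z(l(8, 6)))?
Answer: 1/93927 ≈ 1.0647e-5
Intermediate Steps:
l(y, h) = 144 + 24*y (l(y, h) = 6*((y + 6)*4) = 6*((6 + y)*4) = 6*(24 + 4*y) = 144 + 24*y)
z(I) = (-48 + I)*(-25 + I)
1/(d + z(l(8, 6))) = 1/(4359 + (1200 + (144 + 24*8)² - 73*(144 + 24*8))) = 1/(4359 + (1200 + (144 + 192)² - 73*(144 + 192))) = 1/(4359 + (1200 + 336² - 73*336)) = 1/(4359 + (1200 + 112896 - 24528)) = 1/(4359 + 89568) = 1/93927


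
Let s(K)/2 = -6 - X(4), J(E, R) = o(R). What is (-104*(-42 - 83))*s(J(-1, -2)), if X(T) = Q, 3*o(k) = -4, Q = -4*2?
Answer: 52000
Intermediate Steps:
Q = -8
o(k) = -4/3 (o(k) = (1/3)*(-4) = -4/3)
X(T) = -8
J(E, R) = -4/3
s(K) = 4 (s(K) = 2*(-6 - 1*(-8)) = 2*(-6 + 8) = 2*2 = 4)
(-104*(-42 - 83))*s(J(-1, -2)) = -104*(-42 - 83)*4 = -104*(-125)*4 = 13000*4 = 52000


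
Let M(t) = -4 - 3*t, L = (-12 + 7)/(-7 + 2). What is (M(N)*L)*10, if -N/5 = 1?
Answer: 110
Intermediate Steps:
L = 1 (L = -5/(-5) = -5*(-⅕) = 1)
N = -5 (N = -5*1 = -5)
(M(N)*L)*10 = ((-4 - 3*(-5))*1)*10 = ((-4 + 15)*1)*10 = (11*1)*10 = 11*10 = 110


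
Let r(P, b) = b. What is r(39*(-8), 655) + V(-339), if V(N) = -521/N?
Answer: 222566/339 ≈ 656.54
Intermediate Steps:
r(39*(-8), 655) + V(-339) = 655 - 521/(-339) = 655 - 521*(-1/339) = 655 + 521/339 = 222566/339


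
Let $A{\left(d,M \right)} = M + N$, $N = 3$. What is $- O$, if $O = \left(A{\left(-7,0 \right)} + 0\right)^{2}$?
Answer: $-9$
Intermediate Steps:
$A{\left(d,M \right)} = 3 + M$ ($A{\left(d,M \right)} = M + 3 = 3 + M$)
$O = 9$ ($O = \left(\left(3 + 0\right) + 0\right)^{2} = \left(3 + 0\right)^{2} = 3^{2} = 9$)
$- O = \left(-1\right) 9 = -9$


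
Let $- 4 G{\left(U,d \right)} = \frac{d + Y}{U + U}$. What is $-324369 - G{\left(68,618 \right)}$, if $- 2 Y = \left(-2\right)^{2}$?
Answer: $- \frac{22057015}{68} \approx -3.2437 \cdot 10^{5}$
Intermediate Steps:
$Y = -2$ ($Y = - \frac{\left(-2\right)^{2}}{2} = \left(- \frac{1}{2}\right) 4 = -2$)
$G{\left(U,d \right)} = - \frac{-2 + d}{8 U}$ ($G{\left(U,d \right)} = - \frac{\left(d - 2\right) \frac{1}{U + U}}{4} = - \frac{\left(-2 + d\right) \frac{1}{2 U}}{4} = - \frac{\frac{1}{2} \frac{1}{U} \left(-2 + d\right)}{4} = - \frac{-2 + d}{8 U}$)
$-324369 - G{\left(68,618 \right)} = -324369 - \frac{2 - 618}{8 \cdot 68} = -324369 - \frac{1}{8} \cdot \frac{1}{68} \left(2 - 618\right) = -324369 - \frac{1}{8} \cdot \frac{1}{68} \left(-616\right) = -324369 - - \frac{77}{68} = -324369 + \frac{77}{68} = - \frac{22057015}{68}$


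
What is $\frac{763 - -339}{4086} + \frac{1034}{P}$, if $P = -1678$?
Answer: $- \frac{593942}{1714077} \approx -0.34651$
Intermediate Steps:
$\frac{763 - -339}{4086} + \frac{1034}{P} = \frac{763 - -339}{4086} + \frac{1034}{-1678} = \left(763 + 339\right) \frac{1}{4086} + 1034 \left(- \frac{1}{1678}\right) = 1102 \cdot \frac{1}{4086} - \frac{517}{839} = \frac{551}{2043} - \frac{517}{839} = - \frac{593942}{1714077}$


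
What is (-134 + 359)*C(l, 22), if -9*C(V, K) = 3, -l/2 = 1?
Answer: -75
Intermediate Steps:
l = -2 (l = -2*1 = -2)
C(V, K) = -⅓ (C(V, K) = -⅑*3 = -⅓)
(-134 + 359)*C(l, 22) = (-134 + 359)*(-⅓) = 225*(-⅓) = -75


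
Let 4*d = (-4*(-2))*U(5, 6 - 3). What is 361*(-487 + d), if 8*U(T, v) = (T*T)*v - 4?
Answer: -677597/4 ≈ -1.6940e+5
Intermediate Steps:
U(T, v) = -½ + v*T²/8 (U(T, v) = ((T*T)*v - 4)/8 = (T²*v - 4)/8 = (v*T² - 4)/8 = (-4 + v*T²)/8 = -½ + v*T²/8)
d = 71/4 (d = ((-4*(-2))*(-½ + (⅛)*(6 - 3)*5²))/4 = (8*(-½ + (⅛)*3*25))/4 = (8*(-½ + 75/8))/4 = (8*(71/8))/4 = (¼)*71 = 71/4 ≈ 17.750)
361*(-487 + d) = 361*(-487 + 71/4) = 361*(-1877/4) = -677597/4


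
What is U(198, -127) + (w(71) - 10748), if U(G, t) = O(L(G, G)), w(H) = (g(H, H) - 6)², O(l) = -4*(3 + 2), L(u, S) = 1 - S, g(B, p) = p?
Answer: -6543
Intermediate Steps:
O(l) = -20 (O(l) = -4*5 = -20)
w(H) = (-6 + H)² (w(H) = (H - 6)² = (-6 + H)²)
U(G, t) = -20
U(198, -127) + (w(71) - 10748) = -20 + ((-6 + 71)² - 10748) = -20 + (65² - 10748) = -20 + (4225 - 10748) = -20 - 6523 = -6543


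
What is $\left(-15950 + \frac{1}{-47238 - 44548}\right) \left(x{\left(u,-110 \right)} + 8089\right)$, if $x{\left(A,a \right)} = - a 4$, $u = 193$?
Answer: $- \frac{12486342572829}{91786} \approx -1.3604 \cdot 10^{8}$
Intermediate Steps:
$x{\left(A,a \right)} = - 4 a$
$\left(-15950 + \frac{1}{-47238 - 44548}\right) \left(x{\left(u,-110 \right)} + 8089\right) = \left(-15950 + \frac{1}{-47238 - 44548}\right) \left(\left(-4\right) \left(-110\right) + 8089\right) = \left(-15950 + \frac{1}{-91786}\right) \left(440 + 8089\right) = \left(-15950 - \frac{1}{91786}\right) 8529 = \left(- \frac{1463986701}{91786}\right) 8529 = - \frac{12486342572829}{91786}$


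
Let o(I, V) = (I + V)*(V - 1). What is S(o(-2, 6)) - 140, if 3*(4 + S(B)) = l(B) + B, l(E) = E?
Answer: -392/3 ≈ -130.67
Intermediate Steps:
o(I, V) = (-1 + V)*(I + V) (o(I, V) = (I + V)*(-1 + V) = (-1 + V)*(I + V))
S(B) = -4 + 2*B/3 (S(B) = -4 + (B + B)/3 = -4 + (2*B)/3 = -4 + 2*B/3)
S(o(-2, 6)) - 140 = (-4 + 2*(6² - 1*(-2) - 1*6 - 2*6)/3) - 140 = (-4 + 2*(36 + 2 - 6 - 12)/3) - 140 = (-4 + (⅔)*20) - 140 = (-4 + 40/3) - 140 = 28/3 - 140 = -392/3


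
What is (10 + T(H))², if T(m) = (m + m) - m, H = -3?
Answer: 49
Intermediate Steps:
T(m) = m (T(m) = 2*m - m = m)
(10 + T(H))² = (10 - 3)² = 7² = 49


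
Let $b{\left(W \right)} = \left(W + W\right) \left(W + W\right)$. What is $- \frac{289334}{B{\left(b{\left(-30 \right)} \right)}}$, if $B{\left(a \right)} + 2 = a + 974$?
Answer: $- \frac{144667}{2286} \approx -63.284$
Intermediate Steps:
$b{\left(W \right)} = 4 W^{2}$ ($b{\left(W \right)} = 2 W 2 W = 4 W^{2}$)
$B{\left(a \right)} = 972 + a$ ($B{\left(a \right)} = -2 + \left(a + 974\right) = -2 + \left(974 + a\right) = 972 + a$)
$- \frac{289334}{B{\left(b{\left(-30 \right)} \right)}} = - \frac{289334}{972 + 4 \left(-30\right)^{2}} = - \frac{289334}{972 + 4 \cdot 900} = - \frac{289334}{972 + 3600} = - \frac{289334}{4572} = \left(-289334\right) \frac{1}{4572} = - \frac{144667}{2286}$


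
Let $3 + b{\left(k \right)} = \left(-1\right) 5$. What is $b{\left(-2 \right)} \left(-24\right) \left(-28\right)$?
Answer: $-5376$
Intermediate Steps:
$b{\left(k \right)} = -8$ ($b{\left(k \right)} = -3 - 5 = -8$)
$b{\left(-2 \right)} \left(-24\right) \left(-28\right) = \left(-8\right) \left(-24\right) \left(-28\right) = 192 \left(-28\right) = -5376$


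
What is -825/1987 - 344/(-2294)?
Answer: -604511/2279089 ≈ -0.26524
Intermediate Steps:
-825/1987 - 344/(-2294) = -825*1/1987 - 344*(-1/2294) = -825/1987 + 172/1147 = -604511/2279089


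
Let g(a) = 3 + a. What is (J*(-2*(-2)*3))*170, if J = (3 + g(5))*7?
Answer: 157080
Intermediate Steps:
J = 77 (J = (3 + (3 + 5))*7 = (3 + 8)*7 = 11*7 = 77)
(J*(-2*(-2)*3))*170 = (77*(-2*(-2)*3))*170 = (77*(4*3))*170 = (77*12)*170 = 924*170 = 157080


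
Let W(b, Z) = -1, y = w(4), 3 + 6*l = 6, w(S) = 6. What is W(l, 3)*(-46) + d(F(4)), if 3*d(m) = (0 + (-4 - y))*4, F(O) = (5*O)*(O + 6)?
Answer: 98/3 ≈ 32.667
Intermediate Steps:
l = 1/2 (l = -1/2 + (1/6)*6 = -1/2 + 1 = 1/2 ≈ 0.50000)
y = 6
F(O) = 5*O*(6 + O) (F(O) = (5*O)*(6 + O) = 5*O*(6 + O))
d(m) = -40/3 (d(m) = ((0 + (-4 - 1*6))*4)/3 = ((0 + (-4 - 6))*4)/3 = ((0 - 10)*4)/3 = (-10*4)/3 = (1/3)*(-40) = -40/3)
W(l, 3)*(-46) + d(F(4)) = -1*(-46) - 40/3 = 46 - 40/3 = 98/3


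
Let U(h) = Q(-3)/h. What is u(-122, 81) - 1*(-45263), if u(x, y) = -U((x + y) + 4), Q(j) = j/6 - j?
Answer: 3349467/74 ≈ 45263.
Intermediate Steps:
Q(j) = -5*j/6 (Q(j) = j*(⅙) - j = j/6 - j = -5*j/6)
U(h) = 5/(2*h) (U(h) = (-⅚*(-3))/h = 5/(2*h))
u(x, y) = -5/(2*(4 + x + y)) (u(x, y) = -5/(2*((x + y) + 4)) = -5/(2*(4 + x + y)))
u(-122, 81) - 1*(-45263) = -5/(8 + 2*(-122) + 2*81) - 1*(-45263) = -5/(8 - 244 + 162) + 45263 = -5/(-74) + 45263 = -5*(-1/74) + 45263 = 5/74 + 45263 = 3349467/74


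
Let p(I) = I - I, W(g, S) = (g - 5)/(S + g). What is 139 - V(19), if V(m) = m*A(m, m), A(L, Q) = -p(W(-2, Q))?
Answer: 139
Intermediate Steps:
W(g, S) = (-5 + g)/(S + g)
p(I) = 0
A(L, Q) = 0 (A(L, Q) = -1*0 = 0)
V(m) = 0 (V(m) = m*0 = 0)
139 - V(19) = 139 - 1*0 = 139 + 0 = 139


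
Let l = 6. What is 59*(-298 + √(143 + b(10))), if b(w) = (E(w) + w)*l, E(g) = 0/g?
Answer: -17582 + 59*√203 ≈ -16741.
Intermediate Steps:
E(g) = 0
b(w) = 6*w (b(w) = (0 + w)*6 = w*6 = 6*w)
59*(-298 + √(143 + b(10))) = 59*(-298 + √(143 + 6*10)) = 59*(-298 + √(143 + 60)) = 59*(-298 + √203) = -17582 + 59*√203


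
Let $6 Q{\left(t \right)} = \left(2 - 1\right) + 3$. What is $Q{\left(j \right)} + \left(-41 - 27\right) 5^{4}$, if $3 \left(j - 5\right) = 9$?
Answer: $- \frac{127498}{3} \approx -42499.0$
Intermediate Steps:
$j = 8$ ($j = 5 + \frac{1}{3} \cdot 9 = 5 + 3 = 8$)
$Q{\left(t \right)} = \frac{2}{3}$ ($Q{\left(t \right)} = \frac{\left(2 - 1\right) + 3}{6} = \frac{1 + 3}{6} = \frac{1}{6} \cdot 4 = \frac{2}{3}$)
$Q{\left(j \right)} + \left(-41 - 27\right) 5^{4} = \frac{2}{3} + \left(-41 - 27\right) 5^{4} = \frac{2}{3} + \left(-41 - 27\right) 625 = \frac{2}{3} - 42500 = - \frac{127498}{3}$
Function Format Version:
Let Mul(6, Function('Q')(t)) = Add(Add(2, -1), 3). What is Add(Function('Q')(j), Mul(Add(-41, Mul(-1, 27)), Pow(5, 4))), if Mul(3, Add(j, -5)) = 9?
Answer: Rational(-127498, 3) ≈ -42499.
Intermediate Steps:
j = 8 (j = Add(5, Mul(Rational(1, 3), 9)) = Add(5, 3) = 8)
Function('Q')(t) = Rational(2, 3) (Function('Q')(t) = Mul(Rational(1, 6), Add(Add(2, -1), 3)) = Mul(Rational(1, 6), Add(1, 3)) = Mul(Rational(1, 6), 4) = Rational(2, 3))
Add(Function('Q')(j), Mul(Add(-41, Mul(-1, 27)), Pow(5, 4))) = Add(Rational(2, 3), Mul(Add(-41, Mul(-1, 27)), Pow(5, 4))) = Add(Rational(2, 3), Mul(Add(-41, -27), 625)) = Add(Rational(2, 3), Mul(-68, 625)) = Add(Rational(2, 3), -42500) = Rational(-127498, 3)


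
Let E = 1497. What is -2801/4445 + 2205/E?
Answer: 1869376/2218055 ≈ 0.84280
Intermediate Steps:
-2801/4445 + 2205/E = -2801/4445 + 2205/1497 = -2801*1/4445 + 2205*(1/1497) = -2801/4445 + 735/499 = 1869376/2218055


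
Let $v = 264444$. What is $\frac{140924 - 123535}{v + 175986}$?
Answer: $\frac{17389}{440430} \approx 0.039482$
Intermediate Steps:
$\frac{140924 - 123535}{v + 175986} = \frac{140924 - 123535}{264444 + 175986} = \frac{17389}{440430}$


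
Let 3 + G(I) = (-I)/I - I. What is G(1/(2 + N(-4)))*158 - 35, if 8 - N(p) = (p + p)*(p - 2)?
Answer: -12594/19 ≈ -662.84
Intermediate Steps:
N(p) = 8 - 2*p*(-2 + p) (N(p) = 8 - (p + p)*(p - 2) = 8 - 2*p*(-2 + p))
G(I) = -4 - I (G(I) = -3 + ((-I)/I - I) = -3 + (-1 - I) = -4 - I)
G(1/(2 + N(-4)))*158 - 35 = (-4 - 1/(2 + (8 - 2*(-4)² + 4*(-4))))*158 - 35 = (-4 - 1/(2 + (8 - 2*16 - 16)))*158 - 35 = (-4 - 1/(2 + (8 - 32 - 16)))*158 - 35 = (-4 - 1/(2 - 40))*158 - 35 = (-4 - 1/(-38))*158 - 35 = (-4 - 1*(-1/38))*158 - 35 = (-4 + 1/38)*158 - 35 = -151/38*158 - 35 = -11929/19 - 35 = -12594/19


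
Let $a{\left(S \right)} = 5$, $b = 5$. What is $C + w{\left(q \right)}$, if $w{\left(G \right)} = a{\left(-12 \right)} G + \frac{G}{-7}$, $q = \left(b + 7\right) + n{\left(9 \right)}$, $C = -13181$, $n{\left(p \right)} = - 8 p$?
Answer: $- \frac{94307}{7} \approx -13472.0$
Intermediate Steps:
$q = -60$ ($q = \left(5 + 7\right) - 72 = 12 - 72 = -60$)
$w{\left(G \right)} = \frac{34 G}{7}$ ($w{\left(G \right)} = 5 G + \frac{G}{-7} = 5 G + G \left(- \frac{1}{7}\right) = 5 G - \frac{G}{7} = \frac{34 G}{7}$)
$C + w{\left(q \right)} = -13181 + \frac{34}{7} \left(-60\right) = -13181 - \frac{2040}{7} = - \frac{94307}{7}$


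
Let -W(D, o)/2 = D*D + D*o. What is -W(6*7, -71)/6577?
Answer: -2436/6577 ≈ -0.37038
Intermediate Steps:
W(D, o) = -2*D**2 - 2*D*o (W(D, o) = -2*(D*D + D*o) = -2*(D**2 + D*o) = -2*D**2 - 2*D*o)
-W(6*7, -71)/6577 = -(-2*6*7*(6*7 - 71))/6577 = -(-2*42*(42 - 71))/6577 = -(-2*42*(-29))/6577 = -2436/6577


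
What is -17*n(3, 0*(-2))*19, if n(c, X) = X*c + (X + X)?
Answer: 0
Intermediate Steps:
n(c, X) = 2*X + X*c (n(c, X) = X*c + 2*X = 2*X + X*c)
-17*n(3, 0*(-2))*19 = -17*0*(-2)*(2 + 3)*19 = -0*5*19 = -17*0*19 = 0*19 = 0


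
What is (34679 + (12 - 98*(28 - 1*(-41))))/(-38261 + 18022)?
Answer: -27929/20239 ≈ -1.3800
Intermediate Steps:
(34679 + (12 - 98*(28 - 1*(-41))))/(-38261 + 18022) = (34679 + (12 - 98*(28 + 41)))/(-20239) = (34679 + (12 - 98*69))*(-1/20239) = (34679 + (12 - 6762))*(-1/20239) = (34679 - 6750)*(-1/20239) = 27929*(-1/20239) = -27929/20239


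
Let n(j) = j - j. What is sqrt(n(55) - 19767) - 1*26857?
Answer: -26857 + I*sqrt(19767) ≈ -26857.0 + 140.6*I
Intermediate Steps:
n(j) = 0
sqrt(n(55) - 19767) - 1*26857 = sqrt(0 - 19767) - 1*26857 = sqrt(-19767) - 26857 = I*sqrt(19767) - 26857 = -26857 + I*sqrt(19767)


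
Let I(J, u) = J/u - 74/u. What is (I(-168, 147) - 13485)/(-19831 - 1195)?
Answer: 1982537/3090822 ≈ 0.64143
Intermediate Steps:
I(J, u) = -74/u + J/u
(I(-168, 147) - 13485)/(-19831 - 1195) = ((-74 - 168)/147 - 13485)/(-19831 - 1195) = ((1/147)*(-242) - 13485)/(-21026) = (-242/147 - 13485)*(-1/21026) = -1982537/147*(-1/21026) = 1982537/3090822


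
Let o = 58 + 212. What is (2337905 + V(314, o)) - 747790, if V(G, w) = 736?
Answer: 1590851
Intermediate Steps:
o = 270
(2337905 + V(314, o)) - 747790 = (2337905 + 736) - 747790 = 2338641 - 747790 = 1590851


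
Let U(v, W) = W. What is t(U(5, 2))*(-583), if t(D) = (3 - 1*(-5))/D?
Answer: -2332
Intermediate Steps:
t(D) = 8/D (t(D) = (3 + 5)/D = 8/D)
t(U(5, 2))*(-583) = (8/2)*(-583) = (8*(½))*(-583) = 4*(-583) = -2332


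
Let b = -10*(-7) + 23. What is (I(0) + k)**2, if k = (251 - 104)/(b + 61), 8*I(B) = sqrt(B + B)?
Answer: 441/484 ≈ 0.91116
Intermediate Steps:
b = 93 (b = 70 + 23 = 93)
I(B) = sqrt(2)*sqrt(B)/8 (I(B) = sqrt(B + B)/8 = sqrt(2*B)/8 = (sqrt(2)*sqrt(B))/8 = sqrt(2)*sqrt(B)/8)
k = 21/22 (k = (251 - 104)/(93 + 61) = 147/154 = 147*(1/154) = 21/22 ≈ 0.95455)
(I(0) + k)**2 = (sqrt(2)*sqrt(0)/8 + 21/22)**2 = ((1/8)*sqrt(2)*0 + 21/22)**2 = (0 + 21/22)**2 = (21/22)**2 = 441/484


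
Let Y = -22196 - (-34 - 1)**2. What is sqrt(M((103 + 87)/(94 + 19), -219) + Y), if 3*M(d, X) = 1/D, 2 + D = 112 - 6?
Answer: I*sqrt(569973378)/156 ≈ 153.04*I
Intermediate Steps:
D = 104 (D = -2 + (112 - 6) = -2 + 106 = 104)
M(d, X) = 1/312 (M(d, X) = (1/3)/104 = (1/3)*(1/104) = 1/312)
Y = -23421 (Y = -22196 - 1*(-35)**2 = -22196 - 1*1225 = -22196 - 1225 = -23421)
sqrt(M((103 + 87)/(94 + 19), -219) + Y) = sqrt(1/312 - 23421) = sqrt(-7307351/312) = I*sqrt(569973378)/156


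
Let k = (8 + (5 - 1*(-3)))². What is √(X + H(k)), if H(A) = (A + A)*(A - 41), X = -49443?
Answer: √60637 ≈ 246.25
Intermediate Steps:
k = 256 (k = (8 + (5 + 3))² = (8 + 8)² = 16² = 256)
H(A) = 2*A*(-41 + A) (H(A) = (2*A)*(-41 + A) = 2*A*(-41 + A))
√(X + H(k)) = √(-49443 + 2*256*(-41 + 256)) = √(-49443 + 2*256*215) = √(-49443 + 110080) = √60637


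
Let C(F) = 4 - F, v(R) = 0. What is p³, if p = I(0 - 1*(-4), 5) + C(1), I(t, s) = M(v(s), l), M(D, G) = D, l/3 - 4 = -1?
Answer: 27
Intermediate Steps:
l = 9 (l = 12 + 3*(-1) = 12 - 3 = 9)
I(t, s) = 0
p = 3 (p = 0 + (4 - 1*1) = 0 + (4 - 1) = 0 + 3 = 3)
p³ = 3³ = 27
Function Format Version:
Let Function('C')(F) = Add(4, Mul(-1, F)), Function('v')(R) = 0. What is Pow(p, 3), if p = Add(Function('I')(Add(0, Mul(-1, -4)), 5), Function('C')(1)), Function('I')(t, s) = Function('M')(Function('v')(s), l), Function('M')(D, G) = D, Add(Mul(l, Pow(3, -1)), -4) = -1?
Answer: 27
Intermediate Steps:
l = 9 (l = Add(12, Mul(3, -1)) = Add(12, -3) = 9)
Function('I')(t, s) = 0
p = 3 (p = Add(0, Add(4, Mul(-1, 1))) = Add(0, Add(4, -1)) = Add(0, 3) = 3)
Pow(p, 3) = Pow(3, 3) = 27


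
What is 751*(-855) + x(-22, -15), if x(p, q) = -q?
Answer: -642090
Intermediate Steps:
751*(-855) + x(-22, -15) = 751*(-855) - 1*(-15) = -642105 + 15 = -642090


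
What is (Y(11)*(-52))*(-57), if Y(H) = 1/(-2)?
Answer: -1482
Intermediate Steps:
Y(H) = -½
(Y(11)*(-52))*(-57) = -½*(-52)*(-57) = 26*(-57) = -1482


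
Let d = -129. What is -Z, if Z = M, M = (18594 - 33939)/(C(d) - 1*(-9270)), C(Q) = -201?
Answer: 5115/3023 ≈ 1.6920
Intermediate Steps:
M = -5115/3023 (M = (18594 - 33939)/(-201 - 1*(-9270)) = -15345/(-201 + 9270) = -15345/9069 = -15345*1/9069 = -5115/3023 ≈ -1.6920)
Z = -5115/3023 ≈ -1.6920
-Z = -1*(-5115/3023) = 5115/3023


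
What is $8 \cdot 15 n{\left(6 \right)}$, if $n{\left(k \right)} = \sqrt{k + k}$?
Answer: $240 \sqrt{3} \approx 415.69$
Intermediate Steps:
$n{\left(k \right)} = \sqrt{2} \sqrt{k}$ ($n{\left(k \right)} = \sqrt{2 k} = \sqrt{2} \sqrt{k}$)
$8 \cdot 15 n{\left(6 \right)} = 8 \cdot 15 \sqrt{2} \sqrt{6} = 120 \cdot 2 \sqrt{3} = 240 \sqrt{3}$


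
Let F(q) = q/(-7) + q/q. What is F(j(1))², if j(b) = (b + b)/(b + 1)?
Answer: 36/49 ≈ 0.73469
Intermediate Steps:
j(b) = 2*b/(1 + b) (j(b) = (2*b)/(1 + b) = 2*b/(1 + b))
F(q) = 1 - q/7 (F(q) = q*(-⅐) + 1 = -q/7 + 1 = 1 - q/7)
F(j(1))² = (1 - 2/(7*(1 + 1)))² = (1 - 2/(7*2))² = (1 - ⅐*1)² = (1 - ⅐)² = (6/7)² = 36/49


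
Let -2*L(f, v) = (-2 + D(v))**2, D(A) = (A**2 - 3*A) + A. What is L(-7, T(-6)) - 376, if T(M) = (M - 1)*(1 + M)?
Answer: -1330161/2 ≈ -6.6508e+5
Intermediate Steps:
D(A) = A**2 - 2*A
T(M) = (1 + M)*(-1 + M) (T(M) = (-1 + M)*(1 + M) = (1 + M)*(-1 + M))
L(f, v) = -(-2 + v*(-2 + v))**2/2
L(-7, T(-6)) - 376 = -(-2 + (-1 + (-6)**2)*(-2 + (-1 + (-6)**2)))**2/2 - 376 = -(-2 + (-1 + 36)*(-2 + (-1 + 36)))**2/2 - 376 = -(-2 + 35*(-2 + 35))**2/2 - 376 = -(-2 + 35*33)**2/2 - 376 = -(-2 + 1155)**2/2 - 376 = -1/2*1153**2 - 376 = -1/2*1329409 - 376 = -1329409/2 - 376 = -1330161/2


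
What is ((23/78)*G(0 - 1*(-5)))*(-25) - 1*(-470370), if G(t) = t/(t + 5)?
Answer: 73377145/156 ≈ 4.7037e+5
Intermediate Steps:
G(t) = t/(5 + t)
((23/78)*G(0 - 1*(-5)))*(-25) - 1*(-470370) = ((23/78)*((0 - 1*(-5))/(5 + (0 - 1*(-5)))))*(-25) - 1*(-470370) = ((23*(1/78))*((0 + 5)/(5 + (0 + 5))))*(-25) + 470370 = (23*(5/(5 + 5))/78)*(-25) + 470370 = (23*(5/10)/78)*(-25) + 470370 = (23*(5*(⅒))/78)*(-25) + 470370 = ((23/78)*(½))*(-25) + 470370 = (23/156)*(-25) + 470370 = -575/156 + 470370 = 73377145/156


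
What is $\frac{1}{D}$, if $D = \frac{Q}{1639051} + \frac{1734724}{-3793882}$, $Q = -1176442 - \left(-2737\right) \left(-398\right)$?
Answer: $- \frac{3109183042991}{5719678769150} \approx -0.54359$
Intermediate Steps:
$Q = -2265768$ ($Q = -1176442 - 1089326 = -2265768$)
$D = - \frac{5719678769150}{3109183042991}$ ($D = - \frac{2265768}{1639051} + \frac{1734724}{-3793882} = \left(-2265768\right) \frac{1}{1639051} + 1734724 \left(- \frac{1}{3793882}\right) = - \frac{2265768}{1639051} - \frac{867362}{1896941} = - \frac{5719678769150}{3109183042991} \approx -1.8396$)
$\frac{1}{D} = \frac{1}{- \frac{5719678769150}{3109183042991}} = - \frac{3109183042991}{5719678769150}$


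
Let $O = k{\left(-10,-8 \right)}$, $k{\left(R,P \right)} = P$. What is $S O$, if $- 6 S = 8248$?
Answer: $\frac{32992}{3} \approx 10997.0$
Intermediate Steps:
$S = - \frac{4124}{3}$ ($S = \left(- \frac{1}{6}\right) 8248 = - \frac{4124}{3} \approx -1374.7$)
$O = -8$
$S O = \left(- \frac{4124}{3}\right) \left(-8\right) = \frac{32992}{3}$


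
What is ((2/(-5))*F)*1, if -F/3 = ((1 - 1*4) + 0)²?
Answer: 54/5 ≈ 10.800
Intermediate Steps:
F = -27 (F = -3*((1 - 1*4) + 0)² = -3*((1 - 4) + 0)² = -3*(-3 + 0)² = -3*(-3)² = -3*9 = -27)
((2/(-5))*F)*1 = ((2/(-5))*(-27))*1 = ((2*(-⅕))*(-27))*1 = -⅖*(-27)*1 = (54/5)*1 = 54/5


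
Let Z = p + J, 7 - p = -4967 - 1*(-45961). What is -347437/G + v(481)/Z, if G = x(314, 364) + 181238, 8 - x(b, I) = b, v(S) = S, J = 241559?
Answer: -8699888209/4536236638 ≈ -1.9179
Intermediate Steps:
x(b, I) = 8 - b
p = -40987 (p = 7 - (-4967 - 1*(-45961)) = 7 - (-4967 + 45961) = 7 - 1*40994 = 7 - 40994 = -40987)
G = 180932 (G = (8 - 1*314) + 181238 = (8 - 314) + 181238 = -306 + 181238 = 180932)
Z = 200572 (Z = -40987 + 241559 = 200572)
-347437/G + v(481)/Z = -347437/180932 + 481/200572 = -8699888209/4536236638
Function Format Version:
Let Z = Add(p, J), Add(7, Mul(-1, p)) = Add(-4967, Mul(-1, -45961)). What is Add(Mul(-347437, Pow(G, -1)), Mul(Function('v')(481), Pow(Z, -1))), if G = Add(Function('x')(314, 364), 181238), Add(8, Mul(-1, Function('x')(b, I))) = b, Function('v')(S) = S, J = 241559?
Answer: Rational(-8699888209, 4536236638) ≈ -1.9179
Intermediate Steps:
Function('x')(b, I) = Add(8, Mul(-1, b))
p = -40987 (p = Add(7, Mul(-1, Add(-4967, Mul(-1, -45961)))) = Add(7, Mul(-1, Add(-4967, 45961))) = Add(7, Mul(-1, 40994)) = Add(7, -40994) = -40987)
G = 180932 (G = Add(Add(8, Mul(-1, 314)), 181238) = Add(Add(8, -314), 181238) = Add(-306, 181238) = 180932)
Z = 200572 (Z = Add(-40987, 241559) = 200572)
Add(Mul(-347437, Pow(G, -1)), Mul(Function('v')(481), Pow(Z, -1))) = Add(Mul(-347437, Pow(180932, -1)), Mul(481, Pow(200572, -1))) = Add(Mul(-347437, Rational(1, 180932)), Mul(481, Rational(1, 200572))) = Add(Rational(-347437, 180932), Rational(481, 200572)) = Rational(-8699888209, 4536236638)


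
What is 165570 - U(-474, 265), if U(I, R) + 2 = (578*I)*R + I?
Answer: 72768626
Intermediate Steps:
U(I, R) = -2 + I + 578*I*R (U(I, R) = -2 + ((578*I)*R + I) = -2 + (578*I*R + I) = -2 + (I + 578*I*R) = -2 + I + 578*I*R)
165570 - U(-474, 265) = 165570 - (-2 - 474 + 578*(-474)*265) = 165570 - (-2 - 474 - 72602580) = 165570 - 1*(-72603056) = 165570 + 72603056 = 72768626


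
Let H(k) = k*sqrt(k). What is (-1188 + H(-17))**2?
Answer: 1406431 + 40392*I*sqrt(17) ≈ 1.4064e+6 + 1.6654e+5*I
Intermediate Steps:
H(k) = k**(3/2)
(-1188 + H(-17))**2 = (-1188 + (-17)**(3/2))**2 = (-1188 - 17*I*sqrt(17))**2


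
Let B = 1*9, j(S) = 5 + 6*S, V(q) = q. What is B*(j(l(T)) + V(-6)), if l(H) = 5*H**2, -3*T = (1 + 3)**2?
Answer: 7671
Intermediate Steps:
T = -16/3 (T = -(1 + 3)**2/3 = -1/3*4**2 = -1/3*16 = -16/3 ≈ -5.3333)
B = 9
B*(j(l(T)) + V(-6)) = 9*((5 + 6*(5*(-16/3)**2)) - 6) = 9*((5 + 6*(5*(256/9))) - 6) = 9*((5 + 6*(1280/9)) - 6) = 9*((5 + 2560/3) - 6) = 9*(2575/3 - 6) = 9*(2557/3) = 7671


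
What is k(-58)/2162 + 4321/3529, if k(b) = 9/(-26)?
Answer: 242860291/198372148 ≈ 1.2243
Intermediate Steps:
k(b) = -9/26 (k(b) = 9*(-1/26) = -9/26)
k(-58)/2162 + 4321/3529 = -9/26/2162 + 4321/3529 = -9/26*1/2162 + 4321*(1/3529) = -9/56212 + 4321/3529 = 242860291/198372148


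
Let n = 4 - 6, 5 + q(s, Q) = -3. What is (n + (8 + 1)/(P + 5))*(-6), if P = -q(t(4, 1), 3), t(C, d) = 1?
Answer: 102/13 ≈ 7.8462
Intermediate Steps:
q(s, Q) = -8 (q(s, Q) = -5 - 3 = -8)
P = 8 (P = -1*(-8) = 8)
n = -2
(n + (8 + 1)/(P + 5))*(-6) = (-2 + (8 + 1)/(8 + 5))*(-6) = (-2 + 9/13)*(-6) = -17/13*(-6) = 102/13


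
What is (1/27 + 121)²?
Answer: 10679824/729 ≈ 14650.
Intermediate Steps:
(1/27 + 121)² = (3268/27)² = 10679824/729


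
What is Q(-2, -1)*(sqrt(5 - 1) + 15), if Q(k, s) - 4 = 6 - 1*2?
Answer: 136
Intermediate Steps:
Q(k, s) = 8 (Q(k, s) = 4 + (6 - 1*2) = 4 + (6 - 2) = 4 + 4 = 8)
Q(-2, -1)*(sqrt(5 - 1) + 15) = 8*(sqrt(5 - 1) + 15) = 8*(sqrt(4) + 15) = 8*(2 + 15) = 8*17 = 136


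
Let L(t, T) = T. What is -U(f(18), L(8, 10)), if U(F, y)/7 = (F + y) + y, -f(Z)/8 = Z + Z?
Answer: 1876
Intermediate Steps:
f(Z) = -16*Z (f(Z) = -8*(Z + Z) = -16*Z)
U(F, y) = 7*F + 14*y (U(F, y) = 7*((F + y) + y) = 7*(F + 2*y) = 7*F + 14*y)
-U(f(18), L(8, 10)) = -(7*(-16*18) + 14*10) = -(7*(-288) + 140) = -(-2016 + 140) = -1*(-1876) = 1876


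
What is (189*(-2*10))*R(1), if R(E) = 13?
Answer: -49140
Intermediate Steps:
(189*(-2*10))*R(1) = (189*(-2*10))*13 = (189*(-20))*13 = -3780*13 = -49140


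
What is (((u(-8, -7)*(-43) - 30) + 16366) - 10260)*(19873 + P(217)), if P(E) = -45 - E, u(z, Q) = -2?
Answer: 120842982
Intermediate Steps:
(((u(-8, -7)*(-43) - 30) + 16366) - 10260)*(19873 + P(217)) = (((-2*(-43) - 30) + 16366) - 10260)*(19873 + (-45 - 1*217)) = (((86 - 30) + 16366) - 10260)*(19873 + (-45 - 217)) = ((56 + 16366) - 10260)*(19873 - 262) = (16422 - 10260)*19611 = 6162*19611 = 120842982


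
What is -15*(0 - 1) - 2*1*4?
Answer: 7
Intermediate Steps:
-15*(0 - 1) - 2*1*4 = -15*(-1) - 2*4 = 15 - 8 = 7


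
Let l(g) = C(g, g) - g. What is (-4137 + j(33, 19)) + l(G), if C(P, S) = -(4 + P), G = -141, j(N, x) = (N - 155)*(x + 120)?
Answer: -20817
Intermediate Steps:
j(N, x) = (-155 + N)*(120 + x)
C(P, S) = -4 - P
l(g) = -4 - 2*g (l(g) = (-4 - g) - g = -4 - 2*g)
(-4137 + j(33, 19)) + l(G) = (-4137 + (-18600 - 155*19 + 120*33 + 33*19)) + (-4 - 2*(-141)) = (-4137 + (-18600 - 2945 + 3960 + 627)) + (-4 + 282) = (-4137 - 16958) + 278 = -21095 + 278 = -20817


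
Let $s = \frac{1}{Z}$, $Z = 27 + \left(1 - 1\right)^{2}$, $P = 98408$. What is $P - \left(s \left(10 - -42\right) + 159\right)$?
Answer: $\frac{2652671}{27} \approx 98247.0$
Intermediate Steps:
$Z = 27$ ($Z = 27 + 0^{2} = 27 + 0 = 27$)
$s = \frac{1}{27} \approx 0.037037$
$P - \left(s \left(10 - -42\right) + 159\right) = 98408 - \left(\frac{10 - -42}{27} + 159\right) = 98408 - \left(\frac{10 + 42}{27} + 159\right) = 98408 - \left(\frac{1}{27} \cdot 52 + 159\right) = 98408 - \left(\frac{52}{27} + 159\right) = 98408 - \frac{4345}{27} = \frac{2652671}{27}$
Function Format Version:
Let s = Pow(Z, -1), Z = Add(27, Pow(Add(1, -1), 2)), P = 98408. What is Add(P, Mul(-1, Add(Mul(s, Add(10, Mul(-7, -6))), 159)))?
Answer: Rational(2652671, 27) ≈ 98247.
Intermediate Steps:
Z = 27 (Z = Add(27, Pow(0, 2)) = Add(27, 0) = 27)
s = Rational(1, 27) (s = Pow(27, -1) = Rational(1, 27) ≈ 0.037037)
Add(P, Mul(-1, Add(Mul(s, Add(10, Mul(-7, -6))), 159))) = Add(98408, Mul(-1, Add(Mul(Rational(1, 27), Add(10, Mul(-7, -6))), 159))) = Add(98408, Mul(-1, Add(Mul(Rational(1, 27), Add(10, 42)), 159))) = Add(98408, Mul(-1, Add(Mul(Rational(1, 27), 52), 159))) = Add(98408, Mul(-1, Add(Rational(52, 27), 159))) = Add(98408, Mul(-1, Rational(4345, 27))) = Add(98408, Rational(-4345, 27)) = Rational(2652671, 27)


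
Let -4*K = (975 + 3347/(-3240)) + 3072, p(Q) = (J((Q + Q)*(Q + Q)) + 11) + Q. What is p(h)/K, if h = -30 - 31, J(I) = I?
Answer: -192248640/13108933 ≈ -14.665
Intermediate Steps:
h = -61
p(Q) = 11 + Q + 4*Q**2 (p(Q) = ((Q + Q)*(Q + Q) + 11) + Q = ((2*Q)*(2*Q) + 11) + Q = (4*Q**2 + 11) + Q = (11 + 4*Q**2) + Q = 11 + Q + 4*Q**2)
K = -13108933/12960 (K = -((975 + 3347/(-3240)) + 3072)/4 = -((975 + 3347*(-1/3240)) + 3072)/4 = -((975 - 3347/3240) + 3072)/4 = -(3155653/3240 + 3072)/4 = -1/4*13108933/3240 = -13108933/12960 ≈ -1011.5)
p(h)/K = (11 - 61 + 4*(-61)**2)/(-13108933/12960) = (11 - 61 + 4*3721)*(-12960/13108933) = (11 - 61 + 14884)*(-12960/13108933) = 14834*(-12960/13108933) = -192248640/13108933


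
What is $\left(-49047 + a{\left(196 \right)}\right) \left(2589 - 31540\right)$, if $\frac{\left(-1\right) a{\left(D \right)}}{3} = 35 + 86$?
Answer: $1430468910$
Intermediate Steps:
$a{\left(D \right)} = -363$ ($a{\left(D \right)} = - 3 \left(35 + 86\right) = \left(-3\right) 121 = -363$)
$\left(-49047 + a{\left(196 \right)}\right) \left(2589 - 31540\right) = \left(-49047 - 363\right) \left(2589 - 31540\right) = \left(-49410\right) \left(-28951\right) = 1430468910$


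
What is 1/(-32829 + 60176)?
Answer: 1/27347 ≈ 3.6567e-5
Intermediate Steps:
1/(-32829 + 60176) = 1/27347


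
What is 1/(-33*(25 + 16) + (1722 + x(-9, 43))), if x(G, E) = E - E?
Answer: 1/369 ≈ 0.0027100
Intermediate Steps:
x(G, E) = 0
1/(-33*(25 + 16) + (1722 + x(-9, 43))) = 1/(-33*(25 + 16) + (1722 + 0)) = 1/(-33*41 + 1722) = 1/(-1353 + 1722) = 1/369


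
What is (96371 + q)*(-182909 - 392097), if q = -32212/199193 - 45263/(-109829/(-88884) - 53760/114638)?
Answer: -16702901285178277147110942/778065094369483 ≈ -2.1467e+10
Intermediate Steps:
q = -45934690347128223536/778065094369483 (q = -32212*1/199193 - 45263/(-109829*(-1/88884) - 53760*1/114638) = -32212/199193 - 45263/(109829/88884 - 26880/57319) = -32212/199193 - 45263/3906086531/5094741996 = -32212/199193 - 45263*5094741996/3906086531 = -32212/199193 - 230603306964948/3906086531 = -45934690347128223536/778065094369483 ≈ -59037.)
(96371 + q)*(-182909 - 392097) = (96371 - 45934690347128223536/778065094369483)*(-182909 - 392097) = (29048220862353222657/778065094369483)*(-575006) = -16702901285178277147110942/778065094369483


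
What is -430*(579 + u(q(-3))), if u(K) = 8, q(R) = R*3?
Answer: -252410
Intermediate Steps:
q(R) = 3*R
-430*(579 + u(q(-3))) = -430*(579 + 8) = -430*587 = -252410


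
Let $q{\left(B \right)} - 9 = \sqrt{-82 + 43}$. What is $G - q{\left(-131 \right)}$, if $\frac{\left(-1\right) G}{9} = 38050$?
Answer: $-342459 - i \sqrt{39} \approx -3.4246 \cdot 10^{5} - 6.245 i$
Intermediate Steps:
$G = -342450$ ($G = \left(-9\right) 38050 = -342450$)
$q{\left(B \right)} = 9 + i \sqrt{39}$ ($q{\left(B \right)} = 9 + \sqrt{-82 + 43} = 9 + \sqrt{-39} = 9 + i \sqrt{39}$)
$G - q{\left(-131 \right)} = -342450 - \left(9 + i \sqrt{39}\right) = -342459 - i \sqrt{39}$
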